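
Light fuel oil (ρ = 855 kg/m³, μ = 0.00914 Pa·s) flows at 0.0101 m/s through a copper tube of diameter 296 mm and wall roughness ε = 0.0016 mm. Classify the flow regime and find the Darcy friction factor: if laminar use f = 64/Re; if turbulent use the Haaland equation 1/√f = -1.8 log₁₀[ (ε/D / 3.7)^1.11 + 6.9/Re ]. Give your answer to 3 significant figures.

Re = ρVD/μ = 855·0.0101·0.296/0.00914 = 279.7.
Re < 2300 → laminar, so f = 64/Re = 0.2288 (roughness is irrelevant in laminar flow).

f ≈ 0.229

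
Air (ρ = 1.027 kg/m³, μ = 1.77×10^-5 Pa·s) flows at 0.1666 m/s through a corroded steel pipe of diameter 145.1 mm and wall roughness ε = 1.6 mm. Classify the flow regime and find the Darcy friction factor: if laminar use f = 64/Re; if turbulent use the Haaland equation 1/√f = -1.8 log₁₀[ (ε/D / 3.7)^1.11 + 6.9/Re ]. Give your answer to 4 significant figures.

Re = ρVD/μ = 1.027·0.1666·0.1451/1.77e-05 = 1403.
Re < 2300 → laminar, so f = 64/Re = 0.04563 (roughness is irrelevant in laminar flow).

f ≈ 0.04563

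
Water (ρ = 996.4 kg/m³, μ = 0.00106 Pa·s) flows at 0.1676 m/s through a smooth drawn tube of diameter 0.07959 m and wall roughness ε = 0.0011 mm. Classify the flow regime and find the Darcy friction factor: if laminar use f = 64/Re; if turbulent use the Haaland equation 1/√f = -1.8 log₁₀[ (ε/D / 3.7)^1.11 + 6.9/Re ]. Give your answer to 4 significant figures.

Re = ρVD/μ = 996.4·0.1676·0.07959/0.00106 = 1.254e+04.
Re > 4000 → turbulent. ε/D = 1.1e-06/0.07959 = 1.38e-05; Haaland: 1/√f = -1.8 log₁₀[9.45e-07 + 0.00055] = 5.866, so f = 0.02907.

f ≈ 0.02907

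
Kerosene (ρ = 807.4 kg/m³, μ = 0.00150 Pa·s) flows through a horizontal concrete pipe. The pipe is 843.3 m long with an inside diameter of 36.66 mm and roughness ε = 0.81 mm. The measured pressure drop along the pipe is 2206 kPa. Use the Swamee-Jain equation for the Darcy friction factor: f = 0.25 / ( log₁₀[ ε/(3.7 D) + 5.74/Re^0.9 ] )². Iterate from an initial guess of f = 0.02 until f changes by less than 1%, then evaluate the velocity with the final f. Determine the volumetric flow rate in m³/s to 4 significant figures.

Rearranging Darcy-Weisbach: V = √(2·ΔP·D/(f·L·ρ)). With ε/D = 0.00081/0.03666 = 0.0221, iterate starting from f = 0.02:
  f = 0.02 → V = √(2·2.206e+06·0.03666/(0.02·843.3·807.4)) = 3.446 m/s; Re = ρVD/μ = 6.801e+04; f → 0.05139
  f = 0.05139 → V = 2.15 m/s; Re = 4.243e+04; f → 0.05183
Converged (Δf/f < 1%). With the final f = 0.05183: V = √(2·2.206e+06·0.03666/(0.05183·843.3·807.4)) = 2.141 m/s.
Q = V·A = 2.141·(π/4·0.03666²) = 0.00226 m³/s = 0.002260 m³/s.

Q ≈ 0.002260 m³/s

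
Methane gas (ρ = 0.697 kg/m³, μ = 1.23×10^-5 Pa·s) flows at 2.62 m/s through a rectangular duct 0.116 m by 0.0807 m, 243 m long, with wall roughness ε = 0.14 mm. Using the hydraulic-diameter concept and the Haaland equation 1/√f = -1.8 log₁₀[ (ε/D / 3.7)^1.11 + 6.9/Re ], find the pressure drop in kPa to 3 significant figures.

ΔP ≈ 0.186 kPa

Hydraulic diameter D_h = 4A/P = 4·(0.116·0.0807)/(2·(0.116+0.0807)) = 0.03744/0.3934 = 0.09518 m.
Re = ρVD_h/μ = 0.697·2.62·0.09518/1.23e-05 = 1.413e+04.
ε/D_h = 0.00014/0.09518 = 0.00147; Haaland gives 1/√f = -1.8 log₁₀[0.000168+0.000488] = 5.729, so f = 0.03047.
ΔP = f(L/D_h)(ρV²/2) = 0.03047·243/0.09518·2.392 = 186.1 Pa.
ΔP = 0.186 kPa.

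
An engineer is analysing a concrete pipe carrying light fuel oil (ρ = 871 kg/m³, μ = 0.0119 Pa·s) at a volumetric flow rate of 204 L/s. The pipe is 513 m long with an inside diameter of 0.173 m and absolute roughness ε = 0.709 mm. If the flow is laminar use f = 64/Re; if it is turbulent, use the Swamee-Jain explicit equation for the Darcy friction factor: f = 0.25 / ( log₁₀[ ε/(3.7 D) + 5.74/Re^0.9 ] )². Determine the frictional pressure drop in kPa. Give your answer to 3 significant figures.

ΔP ≈ 2900 kPa

Q = 204 L/s = 204/1000 = 0.204 m³/s.
Cross-sectional area A = πD²/4 = π(0.173)²/4 = 0.02351 m²; mean velocity V = Q/A = 0.204/0.02351 = 8.679 m/s.
Reynolds number Re = ρVD/μ = 871 · 8.679 · 0.173 / 0.0119 = 1.099e+05.
Re > 4000 → turbulent. Relative roughness ε/D = 0.000709/0.173 = 0.0041. Swamee-Jain: f = 0.25/(log₁₀[0.0041/3.7 + 5.74/1.099e+05^0.9])² = 0.25/(log₁₀[0.00111 + 0.000167])² = 0.25/(-2.895)² = 0.02984.
Darcy-Weisbach: ΔP = f(L/D)(ρV²/2) = 0.02984·(513/0.173)·(871·8.679²/2) = 0.02984·2965·3.28e+04 = 2.902e+06 Pa.
ΔP = 2.902e+06 Pa = 2900 kPa.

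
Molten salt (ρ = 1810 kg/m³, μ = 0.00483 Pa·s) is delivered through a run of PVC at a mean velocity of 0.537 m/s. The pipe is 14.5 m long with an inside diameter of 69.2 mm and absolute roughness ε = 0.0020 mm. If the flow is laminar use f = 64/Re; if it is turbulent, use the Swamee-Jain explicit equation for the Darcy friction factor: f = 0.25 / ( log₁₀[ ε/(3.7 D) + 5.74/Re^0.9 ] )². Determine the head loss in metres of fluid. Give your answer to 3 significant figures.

Reynolds number Re = ρVD/μ = 1810 · 0.537 · 0.0692 / 0.00483 = 1.393e+04.
Re > 4000 → turbulent. Relative roughness ε/D = 2e-06/0.0692 = 2.89e-05. Swamee-Jain: f = 0.25/(log₁₀[2.89e-05/3.7 + 5.74/1.393e+04^0.9])² = 0.25/(log₁₀[7.81e-06 + 0.00107])² = 0.25/(-2.967)² = 0.02839.
Darcy-Weisbach: ΔP = f(L/D)(ρV²/2) = 0.02839·(14.5/0.0692)·(1810·0.537²/2) = 0.02839·209.5·261 = 1553 Pa.
Head loss h_f = ΔP/(ρg) = 1553/(1810·9.81) = 0.0874 m.

h_f ≈ 0.0874 m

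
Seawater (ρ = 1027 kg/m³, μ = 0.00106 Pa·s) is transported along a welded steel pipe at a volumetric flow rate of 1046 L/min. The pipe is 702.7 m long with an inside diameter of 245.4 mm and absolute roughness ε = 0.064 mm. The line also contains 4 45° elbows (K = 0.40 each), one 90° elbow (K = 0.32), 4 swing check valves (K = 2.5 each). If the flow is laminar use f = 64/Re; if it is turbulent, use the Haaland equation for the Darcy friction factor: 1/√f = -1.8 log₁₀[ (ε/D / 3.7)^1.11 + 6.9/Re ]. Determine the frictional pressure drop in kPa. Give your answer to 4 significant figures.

Q = 1046 L/min = 1046/60000 = 0.01743 m³/s.
Cross-sectional area A = πD²/4 = π(0.2454)²/4 = 0.0473 m²; mean velocity V = Q/A = 0.01743/0.0473 = 0.3686 m/s.
Reynolds number Re = ρVD/μ = 1027 · 0.3686 · 0.2454 / 0.00106 = 8.764e+04.
Re > 4000 → turbulent. Relative roughness ε/D = 6.4e-05/0.2454 = 0.000261. Haaland: 1/√f = -1.8 log₁₀[(0.000261/3.7)^1.11 + 6.9/8.764e+04] = -1.8 log₁₀[2.46e-05 + 7.87e-05] = 7.174, so f = 0.01943.
Total minor-loss coefficient ΣK = 4·0.4 + 1·0.32 + 4·2.5 = 11.9.
ΔP = [f·L/D + ΣK]·(ρV²/2) = [0.01943·702.7/0.2454 + 11.9]·(1027·0.3686²/2) = [55.64 + 11.9]·69.76 = 4713 Pa.
ΔP = 4713 Pa = 4.713 kPa.

ΔP ≈ 4.713 kPa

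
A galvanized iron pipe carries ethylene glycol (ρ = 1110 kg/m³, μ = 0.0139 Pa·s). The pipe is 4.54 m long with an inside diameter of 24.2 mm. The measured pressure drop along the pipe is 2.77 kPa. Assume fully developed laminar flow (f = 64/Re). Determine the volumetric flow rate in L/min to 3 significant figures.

Q ≈ 22.2 L/min

For laminar flow, f = 64/Re with Re = ρVD/μ, so Darcy-Weisbach reduces to ΔP = 32μLV/D². Solving for V: V = ΔP·D²/(32μL) = 2770·(0.0242)²/(32·0.0139·4.54) = 0.8033 m/s.
Check: Re = ρVD/μ = 1110·0.8033·0.0242/0.0139 = 1552 < 2300, so the laminar assumption holds.
Q = V·A = 0.8033·(π/4·0.0242²) = 0.0003695 m³/s = 22.2 L/min.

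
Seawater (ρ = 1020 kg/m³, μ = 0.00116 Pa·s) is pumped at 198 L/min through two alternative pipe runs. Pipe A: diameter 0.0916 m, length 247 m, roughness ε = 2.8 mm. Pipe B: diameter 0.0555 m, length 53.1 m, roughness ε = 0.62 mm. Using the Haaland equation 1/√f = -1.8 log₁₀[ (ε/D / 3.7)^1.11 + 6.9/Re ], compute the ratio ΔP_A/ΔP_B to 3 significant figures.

Pipe A: V = Q/A = 0.0033/0.00659 = 0.5008 m/s; Re = 4.033e+04; ε/D = 0.0306; Haaland → f = 0.05849; ΔP_A = f(L/D)(ρV²/2) = 2.017e+04 Pa.
Pipe B: V = Q/A = 0.0033/0.002419 = 1.364 m/s; Re = 6.657e+04; ε/D = 0.0112; Haaland → f = 0.04023; ΔP_B = f(L/D)(ρV²/2) = 3.652e+04 Pa.
ΔP_A/ΔP_B = 2.017e+04/3.652e+04 = 0.552.

ΔP_A/ΔP_B ≈ 0.552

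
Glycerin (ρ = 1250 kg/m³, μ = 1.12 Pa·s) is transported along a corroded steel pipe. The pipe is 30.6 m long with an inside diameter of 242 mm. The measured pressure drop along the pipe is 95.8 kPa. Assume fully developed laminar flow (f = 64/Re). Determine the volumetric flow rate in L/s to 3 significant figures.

Q ≈ 235 L/s

For laminar flow, f = 64/Re with Re = ρVD/μ, so Darcy-Weisbach reduces to ΔP = 32μLV/D². Solving for V: V = ΔP·D²/(32μL) = 9.58e+04·(0.242)²/(32·1.12·30.6) = 5.116 m/s.
Check: Re = ρVD/μ = 1250·5.116·0.242/1.12 = 1382 < 2300, so the laminar assumption holds.
Q = V·A = 5.116·(π/4·0.242²) = 0.2353 m³/s = 235 L/s.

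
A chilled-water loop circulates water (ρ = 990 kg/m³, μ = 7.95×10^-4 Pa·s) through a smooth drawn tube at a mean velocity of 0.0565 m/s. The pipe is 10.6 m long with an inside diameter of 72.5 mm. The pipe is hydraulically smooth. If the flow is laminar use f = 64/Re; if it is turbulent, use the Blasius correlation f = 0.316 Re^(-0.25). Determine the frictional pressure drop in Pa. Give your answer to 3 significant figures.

ΔP ≈ 8.64 Pa

Reynolds number Re = ρVD/μ = 990 · 0.0565 · 0.0725 / 0.000795 = 5101.
Re > 4000 → turbulent. Smooth-pipe (Blasius): f = 0.316 Re^(-0.25) = 0.316/(5101)^0.25 = 0.03739.
Darcy-Weisbach: ΔP = f(L/D)(ρV²/2) = 0.03739·(10.6/0.0725)·(990·0.0565²/2) = 0.03739·146.2·1.58 = 8.639 Pa.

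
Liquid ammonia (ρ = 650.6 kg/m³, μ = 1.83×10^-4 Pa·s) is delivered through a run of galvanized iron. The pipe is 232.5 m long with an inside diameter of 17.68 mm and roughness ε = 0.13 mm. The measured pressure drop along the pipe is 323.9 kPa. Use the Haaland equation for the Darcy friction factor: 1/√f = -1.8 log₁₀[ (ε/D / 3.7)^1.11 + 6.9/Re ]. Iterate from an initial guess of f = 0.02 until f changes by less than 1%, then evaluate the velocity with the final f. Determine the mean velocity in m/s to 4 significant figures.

Rearranging Darcy-Weisbach: V = √(2·ΔP·D/(f·L·ρ)). With ε/D = 0.00013/0.01768 = 0.00735, iterate starting from f = 0.02:
  f = 0.02 → V = √(2·3.239e+05·0.01768/(0.02·232.5·650.6)) = 1.946 m/s; Re = ρVD/μ = 1.223e+05; f → 0.03487
  f = 0.03487 → V = 1.474 m/s; Re = 9.262e+04; f → 0.03504
Converged (Δf/f < 1%). With the final f = 0.03504: V = √(2·3.239e+05·0.01768/(0.03504·232.5·650.6)) = 1.47 m/s.

V ≈ 1.470 m/s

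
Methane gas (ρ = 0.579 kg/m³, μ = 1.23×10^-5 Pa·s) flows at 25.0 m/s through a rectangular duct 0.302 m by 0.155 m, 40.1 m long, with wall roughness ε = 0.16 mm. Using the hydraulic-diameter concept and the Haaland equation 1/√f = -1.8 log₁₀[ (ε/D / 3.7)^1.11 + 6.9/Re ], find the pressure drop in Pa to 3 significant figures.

Hydraulic diameter D_h = 4A/P = 4·(0.302·0.155)/(2·(0.302+0.155)) = 0.1872/0.914 = 0.2049 m.
Re = ρVD_h/μ = 0.579·25·0.2049/1.23e-05 = 2.411e+05.
ε/D_h = 0.00016/0.2049 = 0.000781; Haaland gives 1/√f = -1.8 log₁₀[8.32e-05+2.86e-05] = 7.113, so f = 0.01977.
ΔP = f(L/D_h)(ρV²/2) = 0.01977·40.1/0.2049·180.9 = 700.1 Pa.

ΔP ≈ 700 Pa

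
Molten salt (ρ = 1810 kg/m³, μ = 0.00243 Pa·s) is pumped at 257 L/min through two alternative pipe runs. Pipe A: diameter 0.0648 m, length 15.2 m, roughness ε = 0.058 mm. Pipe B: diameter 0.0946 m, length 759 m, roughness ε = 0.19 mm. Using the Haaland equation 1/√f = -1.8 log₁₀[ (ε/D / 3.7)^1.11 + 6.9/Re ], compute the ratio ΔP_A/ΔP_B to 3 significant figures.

Pipe A: V = Q/A = 0.004283/0.003298 = 1.299 m/s; Re = 6.269e+04; ε/D = 0.000895; Haaland → f = 0.02274; ΔP_A = f(L/D)(ρV²/2) = 8142 Pa.
Pipe B: V = Q/A = 0.004283/0.007029 = 0.6094 m/s; Re = 4.294e+04; ε/D = 0.00201; Haaland → f = 0.0267; ΔP_B = f(L/D)(ρV²/2) = 7.2e+04 Pa.
ΔP_A/ΔP_B = 8142/7.2e+04 = 0.113.

ΔP_A/ΔP_B ≈ 0.113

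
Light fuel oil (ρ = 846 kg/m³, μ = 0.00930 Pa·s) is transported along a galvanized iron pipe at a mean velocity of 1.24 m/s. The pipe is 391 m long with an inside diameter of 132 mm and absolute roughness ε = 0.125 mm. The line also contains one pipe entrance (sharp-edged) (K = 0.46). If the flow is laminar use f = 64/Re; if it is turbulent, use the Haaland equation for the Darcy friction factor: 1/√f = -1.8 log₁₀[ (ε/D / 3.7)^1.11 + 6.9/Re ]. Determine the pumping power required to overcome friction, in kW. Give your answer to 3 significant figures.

Reynolds number Re = ρVD/μ = 846 · 1.24 · 0.132 / 0.0093 = 1.489e+04.
Re > 4000 → turbulent. Relative roughness ε/D = 0.000125/0.132 = 0.000947. Haaland: 1/√f = -1.8 log₁₀[(0.000947/3.7)^1.11 + 6.9/1.489e+04] = -1.8 log₁₀[0.000103 + 0.000463] = 5.844, so f = 0.02928.
Total minor-loss coefficient ΣK = 1·0.46 = 0.46.
ΔP = [f·L/D + ΣK]·(ρV²/2) = [0.02928·391/0.132 + 0.46]·(846·1.24²/2) = [86.72 + 0.46]·650.4 = 5.67e+04 Pa.
Q = V·A = 1.24·0.01368 = 0.01697 m³/s.
Pumping power P = QΔP = 0.01697·5.67e+04 = 962.2 W = 0.962 kW.

P ≈ 0.962 kW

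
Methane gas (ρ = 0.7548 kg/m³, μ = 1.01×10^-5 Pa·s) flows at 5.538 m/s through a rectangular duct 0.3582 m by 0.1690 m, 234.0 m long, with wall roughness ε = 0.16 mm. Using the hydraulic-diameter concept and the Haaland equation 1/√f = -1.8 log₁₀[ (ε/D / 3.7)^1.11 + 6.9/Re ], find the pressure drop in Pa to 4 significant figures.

Hydraulic diameter D_h = 4A/P = 4·(0.3582·0.169)/(2·(0.3582+0.169)) = 0.2421/1.054 = 0.2297 m.
Re = ρVD_h/μ = 0.7548·5.538·0.2297/1.01e-05 = 9.505e+04.
ε/D_h = 0.00016/0.2297 = 0.000697; Haaland gives 1/√f = -1.8 log₁₀[7.33e-05+7.26e-05] = 6.905, so f = 0.02098.
ΔP = f(L/D_h)(ρV²/2) = 0.02098·234/0.2297·11.57 = 247.4 Pa.

ΔP ≈ 247.4 Pa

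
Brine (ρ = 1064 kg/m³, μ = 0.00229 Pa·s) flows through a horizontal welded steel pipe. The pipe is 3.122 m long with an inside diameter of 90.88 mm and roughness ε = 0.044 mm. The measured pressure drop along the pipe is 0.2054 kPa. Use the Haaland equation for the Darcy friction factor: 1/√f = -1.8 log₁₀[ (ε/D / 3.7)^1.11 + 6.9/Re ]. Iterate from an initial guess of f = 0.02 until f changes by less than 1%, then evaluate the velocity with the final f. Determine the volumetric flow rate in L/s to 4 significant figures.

Rearranging Darcy-Weisbach: V = √(2·ΔP·D/(f·L·ρ)). With ε/D = 4.4e-05/0.09088 = 0.000484, iterate starting from f = 0.02:
  f = 0.02 → V = √(2·205.4·0.09088/(0.02·3.122·1064)) = 0.7496 m/s; Re = ρVD/μ = 3.165e+04; f → 0.02417
  f = 0.02417 → V = 0.6819 m/s; Re = 2.879e+04; f → 0.02463
  f = 0.02463 → V = 0.6755 m/s; Re = 2.852e+04; f → 0.02468
Converged (Δf/f < 1%). With the final f = 0.02468: V = √(2·205.4·0.09088/(0.02468·3.122·1064)) = 0.6748 m/s.
Q = V·A = 0.6748·(π/4·0.09088²) = 0.004377 m³/s = 4.377 L/s.

Q ≈ 4.377 L/s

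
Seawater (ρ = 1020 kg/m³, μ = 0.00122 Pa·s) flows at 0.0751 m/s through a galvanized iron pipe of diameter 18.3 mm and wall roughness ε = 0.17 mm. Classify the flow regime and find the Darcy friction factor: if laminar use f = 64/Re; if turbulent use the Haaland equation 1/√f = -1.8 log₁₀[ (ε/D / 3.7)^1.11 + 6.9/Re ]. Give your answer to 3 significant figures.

Re = ρVD/μ = 1020·0.0751·0.0183/0.00122 = 1149.
Re < 2300 → laminar, so f = 64/Re = 0.0557 (roughness is irrelevant in laminar flow).

f ≈ 0.0557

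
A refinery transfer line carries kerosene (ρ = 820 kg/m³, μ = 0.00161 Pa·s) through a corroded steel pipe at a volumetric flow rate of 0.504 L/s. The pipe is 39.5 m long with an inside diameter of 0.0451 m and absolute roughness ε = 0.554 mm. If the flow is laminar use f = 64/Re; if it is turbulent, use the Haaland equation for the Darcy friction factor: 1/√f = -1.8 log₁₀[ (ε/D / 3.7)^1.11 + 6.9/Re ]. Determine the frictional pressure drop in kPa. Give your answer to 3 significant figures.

ΔP ≈ 1.68 kPa

Q = 0.504 L/s = 0.504/1000 = 0.000504 m³/s.
Cross-sectional area A = πD²/4 = π(0.0451)²/4 = 0.001598 m²; mean velocity V = Q/A = 0.000504/0.001598 = 0.3155 m/s.
Reynolds number Re = ρVD/μ = 820 · 0.3155 · 0.0451 / 0.00161 = 7247.
Re > 4000 → turbulent. Relative roughness ε/D = 0.000554/0.0451 = 0.0123. Haaland: 1/√f = -1.8 log₁₀[(0.0123/3.7)^1.11 + 6.9/7247] = -1.8 log₁₀[0.00177 + 0.000952] = 4.617, so f = 0.04692.
Darcy-Weisbach: ΔP = f(L/D)(ρV²/2) = 0.04692·(39.5/0.0451)·(820·0.3155²/2) = 0.04692·875.8·40.81 = 1677 Pa.
ΔP = 1677 Pa = 1.68 kPa.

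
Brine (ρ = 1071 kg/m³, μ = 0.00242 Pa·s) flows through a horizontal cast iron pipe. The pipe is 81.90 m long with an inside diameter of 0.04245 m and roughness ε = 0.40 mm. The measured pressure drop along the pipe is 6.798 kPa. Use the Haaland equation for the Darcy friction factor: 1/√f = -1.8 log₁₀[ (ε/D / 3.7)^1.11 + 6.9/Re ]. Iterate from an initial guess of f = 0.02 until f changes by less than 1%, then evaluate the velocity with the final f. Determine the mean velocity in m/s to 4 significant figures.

V ≈ 0.3860 m/s

Rearranging Darcy-Weisbach: V = √(2·ΔP·D/(f·L·ρ)). With ε/D = 0.0004/0.04245 = 0.00942, iterate starting from f = 0.02:
  f = 0.02 → V = √(2·6798·0.04245/(0.02·81.9·1071)) = 0.5736 m/s; Re = ρVD/μ = 1.078e+04; f → 0.0421
  f = 0.0421 → V = 0.3953 m/s; Re = 7427; f → 0.04402
  f = 0.04402 → V = 0.3866 m/s; Re = 7263; f → 0.04415
Converged (Δf/f < 1%). With the final f = 0.04415: V = √(2·6798·0.04245/(0.04415·81.9·1071)) = 0.386 m/s.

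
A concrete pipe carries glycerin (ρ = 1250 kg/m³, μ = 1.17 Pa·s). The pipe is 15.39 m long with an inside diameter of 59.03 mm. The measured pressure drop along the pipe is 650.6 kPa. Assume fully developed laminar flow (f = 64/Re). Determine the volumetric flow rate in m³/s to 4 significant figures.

Q ≈ 0.01077 m³/s

For laminar flow, f = 64/Re with Re = ρVD/μ, so Darcy-Weisbach reduces to ΔP = 32μLV/D². Solving for V: V = ΔP·D²/(32μL) = 6.506e+05·(0.05903)²/(32·1.17·15.39) = 3.934 m/s.
Check: Re = ρVD/μ = 1250·3.934·0.05903/1.17 = 248.1 < 2300, so the laminar assumption holds.
Q = V·A = 3.934·(π/4·0.05903²) = 0.01077 m³/s = 0.01077 m³/s.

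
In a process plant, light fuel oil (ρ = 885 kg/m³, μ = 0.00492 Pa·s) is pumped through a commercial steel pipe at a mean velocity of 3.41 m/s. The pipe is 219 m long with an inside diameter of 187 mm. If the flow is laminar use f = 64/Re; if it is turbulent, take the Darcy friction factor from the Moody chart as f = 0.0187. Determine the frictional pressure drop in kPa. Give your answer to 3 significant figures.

Reynolds number Re = ρVD/μ = 885 · 3.41 · 0.187 / 0.00492 = 1.147e+05.
Re > 4000 → turbulent; use the Moody-chart value f = 0.0187.
Darcy-Weisbach: ΔP = f(L/D)(ρV²/2) = 0.0187·(219/0.187)·(885·3.41²/2) = 0.0187·1171·5145 = 1.127e+05 Pa.
ΔP = 1.127e+05 Pa = 113 kPa.

ΔP ≈ 113 kPa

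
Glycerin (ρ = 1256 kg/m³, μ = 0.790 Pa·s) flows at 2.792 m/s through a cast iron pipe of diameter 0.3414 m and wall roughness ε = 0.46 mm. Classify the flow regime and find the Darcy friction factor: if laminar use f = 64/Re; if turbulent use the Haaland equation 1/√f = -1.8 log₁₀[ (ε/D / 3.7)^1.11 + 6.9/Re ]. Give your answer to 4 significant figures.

Re = ρVD/μ = 1256·2.792·0.3414/0.79 = 1515.
Re < 2300 → laminar, so f = 64/Re = 0.04223 (roughness is irrelevant in laminar flow).

f ≈ 0.04223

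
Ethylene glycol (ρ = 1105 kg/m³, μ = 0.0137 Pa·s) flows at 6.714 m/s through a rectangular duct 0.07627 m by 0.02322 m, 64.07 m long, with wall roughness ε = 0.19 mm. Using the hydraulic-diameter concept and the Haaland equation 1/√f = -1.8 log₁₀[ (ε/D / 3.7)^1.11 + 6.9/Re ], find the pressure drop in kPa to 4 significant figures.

Hydraulic diameter D_h = 4A/P = 4·(0.07627·0.02322)/(2·(0.07627+0.02322)) = 0.007084/0.199 = 0.0356 m.
Re = ρVD_h/μ = 1105·6.714·0.0356/0.0137 = 1.928e+04.
ε/D_h = 0.00019/0.0356 = 0.00534; Haaland gives 1/√f = -1.8 log₁₀[0.000702+0.000358] = 5.354, so f = 0.03488.
ΔP = f(L/D_h)(ρV²/2) = 0.03488·64.07/0.0356·2.491e+04 = 1.563e+06 Pa.
ΔP = 1563 kPa.

ΔP ≈ 1563 kPa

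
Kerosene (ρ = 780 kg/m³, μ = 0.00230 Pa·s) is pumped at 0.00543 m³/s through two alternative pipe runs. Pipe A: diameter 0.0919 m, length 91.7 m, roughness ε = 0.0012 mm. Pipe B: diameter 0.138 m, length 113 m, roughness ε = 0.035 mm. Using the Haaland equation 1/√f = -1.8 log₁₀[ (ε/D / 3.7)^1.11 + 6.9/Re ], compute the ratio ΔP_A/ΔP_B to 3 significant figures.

Pipe A: V = Q/A = 0.00543/0.006633 = 0.8186 m/s; Re = 2.551e+04; ε/D = 1.31e-05; Haaland → f = 0.02426; ΔP_A = f(L/D)(ρV²/2) = 6328 Pa.
Pipe B: V = Q/A = 0.00543/0.01496 = 0.363 m/s; Re = 1.699e+04; ε/D = 0.000254; Haaland → f = 0.02723; ΔP_B = f(L/D)(ρV²/2) = 1146 Pa.
ΔP_A/ΔP_B = 6328/1146 = 5.52.

ΔP_A/ΔP_B ≈ 5.52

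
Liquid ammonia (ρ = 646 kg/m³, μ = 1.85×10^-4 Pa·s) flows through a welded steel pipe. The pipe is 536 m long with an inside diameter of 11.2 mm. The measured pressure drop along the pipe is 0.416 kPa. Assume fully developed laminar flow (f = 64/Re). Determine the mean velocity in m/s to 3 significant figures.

V ≈ 0.0164 m/s

For laminar flow, f = 64/Re with Re = ρVD/μ, so Darcy-Weisbach reduces to ΔP = 32μLV/D². Solving for V: V = ΔP·D²/(32μL) = 416·(0.0112)²/(32·0.000185·536) = 0.01645 m/s.
Check: Re = ρVD/μ = 646·0.01645·0.0112/0.000185 = 643.2 < 2300, so the laminar assumption holds.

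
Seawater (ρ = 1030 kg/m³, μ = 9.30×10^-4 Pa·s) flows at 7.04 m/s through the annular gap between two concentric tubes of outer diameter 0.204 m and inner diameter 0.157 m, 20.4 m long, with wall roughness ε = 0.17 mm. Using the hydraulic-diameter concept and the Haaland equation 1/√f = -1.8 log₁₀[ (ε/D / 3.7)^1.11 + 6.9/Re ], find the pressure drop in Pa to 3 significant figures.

Hydraulic diameter D_h = 4A/P = D_o - D_i = 0.204 - 0.157 = 0.047 m.
Re = ρVD_h/μ = 1030·7.04·0.047/0.00093 = 3.665e+05.
ε/D_h = 0.00017/0.047 = 0.00362; Haaland gives 1/√f = -1.8 log₁₀[0.000456+1.88e-05] = 5.982, so f = 0.02794.
ΔP = f(L/D_h)(ρV²/2) = 0.02794·20.4/0.047·2.552e+04 = 3.096e+05 Pa.

ΔP ≈ 310000 Pa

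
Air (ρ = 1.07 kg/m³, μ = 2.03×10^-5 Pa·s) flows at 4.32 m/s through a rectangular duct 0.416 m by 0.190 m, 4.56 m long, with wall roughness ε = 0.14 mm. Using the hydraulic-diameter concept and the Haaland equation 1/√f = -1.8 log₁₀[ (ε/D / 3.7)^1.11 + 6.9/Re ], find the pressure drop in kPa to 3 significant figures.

Hydraulic diameter D_h = 4A/P = 4·(0.416·0.19)/(2·(0.416+0.19)) = 0.3162/1.212 = 0.2609 m.
Re = ρVD_h/μ = 1.07·4.32·0.2609/2.03e-05 = 5.94e+04.
ε/D_h = 0.00014/0.2609 = 0.000537; Haaland gives 1/√f = -1.8 log₁₀[5.49e-05+0.000116] = 6.78, so f = 0.02175.
ΔP = f(L/D_h)(ρV²/2) = 0.02175·4.56/0.2609·9.984 = 3.796 Pa.
ΔP = 0.00380 kPa.

ΔP ≈ 0.00380 kPa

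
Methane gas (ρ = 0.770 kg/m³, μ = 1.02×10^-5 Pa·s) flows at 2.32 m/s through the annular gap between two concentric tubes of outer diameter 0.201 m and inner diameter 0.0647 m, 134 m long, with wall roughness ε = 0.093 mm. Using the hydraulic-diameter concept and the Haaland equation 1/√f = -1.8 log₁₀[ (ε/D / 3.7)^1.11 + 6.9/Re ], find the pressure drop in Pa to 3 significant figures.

Hydraulic diameter D_h = 4A/P = D_o - D_i = 0.201 - 0.0647 = 0.1363 m.
Re = ρVD_h/μ = 0.77·2.32·0.1363/1.02e-05 = 2.387e+04.
ε/D_h = 9.3e-05/0.1363 = 0.000682; Haaland gives 1/√f = -1.8 log₁₀[7.16e-05+0.000289] = 6.197, so f = 0.02604.
ΔP = f(L/D_h)(ρV²/2) = 0.02604·134/0.1363·2.072 = 53.05 Pa.

ΔP ≈ 53.0 Pa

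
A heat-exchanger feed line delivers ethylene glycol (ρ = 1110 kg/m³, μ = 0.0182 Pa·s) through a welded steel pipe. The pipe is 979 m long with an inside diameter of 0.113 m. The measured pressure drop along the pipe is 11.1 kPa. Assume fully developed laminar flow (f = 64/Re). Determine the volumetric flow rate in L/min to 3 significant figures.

Q ≈ 150 L/min

For laminar flow, f = 64/Re with Re = ρVD/μ, so Darcy-Weisbach reduces to ΔP = 32μLV/D². Solving for V: V = ΔP·D²/(32μL) = 1.11e+04·(0.113)²/(32·0.0182·979) = 0.2486 m/s.
Check: Re = ρVD/μ = 1110·0.2486·0.113/0.0182 = 1713 < 2300, so the laminar assumption holds.
Q = V·A = 0.2486·(π/4·0.113²) = 0.002493 m³/s = 150 L/min.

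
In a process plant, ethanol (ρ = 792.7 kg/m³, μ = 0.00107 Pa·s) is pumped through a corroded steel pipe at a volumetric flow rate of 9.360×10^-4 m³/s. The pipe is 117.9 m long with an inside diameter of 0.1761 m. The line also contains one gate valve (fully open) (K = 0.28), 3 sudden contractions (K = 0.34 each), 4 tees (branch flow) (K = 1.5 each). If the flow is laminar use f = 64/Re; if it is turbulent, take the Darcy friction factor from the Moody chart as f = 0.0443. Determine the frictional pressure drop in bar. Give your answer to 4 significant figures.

Cross-sectional area A = πD²/4 = π(0.1761)²/4 = 0.02436 m²; mean velocity V = Q/A = 0.000936/0.02436 = 0.03843 m/s.
Reynolds number Re = ρVD/μ = 792.7 · 0.03843 · 0.1761 / 0.00107 = 5014.
Re > 4000 → turbulent; use the Moody-chart value f = 0.0443.
Total minor-loss coefficient ΣK = 1·0.28 + 3·0.34 + 4·1.5 = 7.3.
ΔP = [f·L/D + ΣK]·(ρV²/2) = [0.0443·117.9/0.1761 + 7.3]·(792.7·0.03843²/2) = [29.66 + 7.3]·0.5853 = 21.63 Pa.
ΔP = 21.63 Pa = 2.163×10^-4 bar.

ΔP ≈ 2.163×10^-4 bar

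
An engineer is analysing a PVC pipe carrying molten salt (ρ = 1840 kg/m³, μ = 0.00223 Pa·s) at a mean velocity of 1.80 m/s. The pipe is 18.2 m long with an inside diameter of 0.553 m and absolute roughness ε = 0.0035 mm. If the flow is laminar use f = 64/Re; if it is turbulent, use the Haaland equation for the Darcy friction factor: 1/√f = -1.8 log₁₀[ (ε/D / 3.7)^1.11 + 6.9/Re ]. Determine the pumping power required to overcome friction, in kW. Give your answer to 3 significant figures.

P ≈ 0.512 kW

Reynolds number Re = ρVD/μ = 1840 · 1.8 · 0.553 / 0.00223 = 8.213e+05.
Re > 4000 → turbulent. Relative roughness ε/D = 3.5e-06/0.553 = 6.33e-06. Haaland: 1/√f = -1.8 log₁₀[(6.33e-06/3.7)^1.11 + 6.9/8.213e+05] = -1.8 log₁₀[3.97e-07 + 8.4e-06] = 9.1, so f = 0.01208.
Darcy-Weisbach: ΔP = f(L/D)(ρV²/2) = 0.01208·(18.2/0.553)·(1840·1.8²/2) = 0.01208·32.91·2981 = 1185 Pa.
Q = V·A = 1.8·0.2402 = 0.4323 m³/s.
Pumping power P = QΔP = 0.4323·1185 = 512.2 W = 0.512 kW.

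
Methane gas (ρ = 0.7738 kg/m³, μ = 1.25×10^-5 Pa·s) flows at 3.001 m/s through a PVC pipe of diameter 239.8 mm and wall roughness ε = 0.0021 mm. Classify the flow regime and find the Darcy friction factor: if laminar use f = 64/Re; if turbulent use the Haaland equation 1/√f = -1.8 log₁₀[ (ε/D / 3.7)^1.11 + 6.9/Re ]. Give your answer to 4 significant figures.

Re = ρVD/μ = 0.7738·3.001·0.2398/1.25e-05 = 4.455e+04.
Re > 4000 → turbulent. ε/D = 2.1e-06/0.2398 = 8.76e-06; Haaland: 1/√f = -1.8 log₁₀[5.69e-07 + 0.000155] = 6.855, so f = 0.02128.

f ≈ 0.02128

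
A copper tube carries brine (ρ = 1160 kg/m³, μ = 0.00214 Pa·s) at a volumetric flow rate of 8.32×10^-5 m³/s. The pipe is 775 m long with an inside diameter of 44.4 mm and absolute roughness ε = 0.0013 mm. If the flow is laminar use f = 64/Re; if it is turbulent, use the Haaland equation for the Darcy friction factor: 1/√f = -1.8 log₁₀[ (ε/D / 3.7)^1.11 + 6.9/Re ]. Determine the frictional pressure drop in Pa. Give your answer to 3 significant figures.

Cross-sectional area A = πD²/4 = π(0.0444)²/4 = 0.001548 m²; mean velocity V = Q/A = 8.32e-05/0.001548 = 0.05374 m/s.
Reynolds number Re = ρVD/μ = 1160 · 0.05374 · 0.0444 / 0.00214 = 1293.
Re < 2300 → laminar flow, so f = 64/Re = 64/1293 = 0.04949 (the turbulent correlation is not needed).
Darcy-Weisbach: ΔP = f(L/D)(ρV²/2) = 0.04949·(775/0.0444)·(1160·0.05374²/2) = 0.04949·1.745e+04·1.675 = 1447 Pa.

ΔP ≈ 1450 Pa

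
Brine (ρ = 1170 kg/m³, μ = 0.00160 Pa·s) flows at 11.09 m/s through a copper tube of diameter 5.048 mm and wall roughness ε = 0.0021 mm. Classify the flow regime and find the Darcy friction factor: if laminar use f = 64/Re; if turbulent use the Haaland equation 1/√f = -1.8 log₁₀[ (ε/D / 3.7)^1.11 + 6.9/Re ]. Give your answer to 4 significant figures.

f ≈ 0.02282

Re = ρVD/μ = 1170·11.09·0.005048/0.0016 = 4.094e+04.
Re > 4000 → turbulent. ε/D = 2.1e-06/0.005048 = 0.000416; Haaland: 1/√f = -1.8 log₁₀[4.14e-05 + 0.000169] = 6.62, so f = 0.02282.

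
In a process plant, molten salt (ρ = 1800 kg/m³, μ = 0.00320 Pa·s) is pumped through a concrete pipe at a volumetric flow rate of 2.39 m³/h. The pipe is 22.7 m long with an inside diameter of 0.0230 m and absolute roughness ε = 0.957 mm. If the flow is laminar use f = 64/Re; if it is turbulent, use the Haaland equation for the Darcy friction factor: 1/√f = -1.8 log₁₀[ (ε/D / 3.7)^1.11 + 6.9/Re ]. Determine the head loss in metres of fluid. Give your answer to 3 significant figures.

h_f ≈ 8.63 m

Q = 2.39 m³/h = 2.39/3600 = 0.0006639 m³/s.
Cross-sectional area A = πD²/4 = π(0.023)²/4 = 0.0004155 m²; mean velocity V = Q/A = 0.0006639/0.0004155 = 1.598 m/s.
Reynolds number Re = ρVD/μ = 1800 · 1.598 · 0.023 / 0.0032 = 2.067e+04.
Re > 4000 → turbulent. Relative roughness ε/D = 0.000957/0.023 = 0.0416. Haaland: 1/√f = -1.8 log₁₀[(0.0416/3.7)^1.11 + 6.9/2.067e+04] = -1.8 log₁₀[0.00686 + 0.000334] = 3.857, so f = 0.06722.
Darcy-Weisbach: ΔP = f(L/D)(ρV²/2) = 0.06722·(22.7/0.023)·(1800·1.598²/2) = 0.06722·987·2298 = 1.525e+05 Pa.
Head loss h_f = ΔP/(ρg) = 1.525e+05/(1800·9.81) = 8.63 m.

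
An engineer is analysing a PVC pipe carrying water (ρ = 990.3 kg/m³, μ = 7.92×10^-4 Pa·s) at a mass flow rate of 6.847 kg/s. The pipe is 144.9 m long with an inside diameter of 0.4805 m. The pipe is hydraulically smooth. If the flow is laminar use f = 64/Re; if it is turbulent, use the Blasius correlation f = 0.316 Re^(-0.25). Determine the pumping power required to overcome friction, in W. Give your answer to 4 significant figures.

A = πD²/4 = π(0.4805)²/4 = 0.1813 m²; mean velocity V = ṁ/(ρA) = 6.847/(990.3 · 0.1813) = 0.03813 m/s.
Reynolds number Re = ρVD/μ = 990.3 · 0.03813 · 0.4805 / 0.000792 = 2.291e+04.
Re > 4000 → turbulent. Smooth-pipe (Blasius): f = 0.316 Re^(-0.25) = 0.316/(2.291e+04)^0.25 = 0.02569.
Darcy-Weisbach: ΔP = f(L/D)(ρV²/2) = 0.02569·(144.9/0.4805)·(990.3·0.03813²/2) = 0.02569·301.6·0.7199 = 5.576 Pa.
Q = ṁ/ρ = 6.847/990.3 = 0.006914 m³/s.
Pumping power P = QΔP = 0.006914·5.576 = 0.038552 W = 0.03855 W.

P ≈ 0.03855 W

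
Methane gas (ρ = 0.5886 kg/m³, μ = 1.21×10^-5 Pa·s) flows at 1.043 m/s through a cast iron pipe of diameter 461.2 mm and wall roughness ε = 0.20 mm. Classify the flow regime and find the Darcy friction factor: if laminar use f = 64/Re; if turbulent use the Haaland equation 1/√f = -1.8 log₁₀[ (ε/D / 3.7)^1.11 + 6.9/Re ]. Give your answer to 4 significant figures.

f ≈ 0.02562

Re = ρVD/μ = 0.5886·1.043·0.4612/1.21e-05 = 2.34e+04.
Re > 4000 → turbulent. ε/D = 0.0002/0.4612 = 0.000434; Haaland: 1/√f = -1.8 log₁₀[4.33e-05 + 0.000295] = 6.248, so f = 0.02562.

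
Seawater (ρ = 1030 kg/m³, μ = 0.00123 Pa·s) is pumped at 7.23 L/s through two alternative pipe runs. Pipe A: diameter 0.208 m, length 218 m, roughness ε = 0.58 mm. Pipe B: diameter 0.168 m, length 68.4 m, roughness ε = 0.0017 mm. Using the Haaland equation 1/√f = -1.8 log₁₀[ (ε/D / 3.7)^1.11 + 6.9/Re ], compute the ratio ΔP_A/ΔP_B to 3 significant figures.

Pipe A: V = Q/A = 0.00723/0.03398 = 0.2128 m/s; Re = 3.706e+04; ε/D = 0.00279; Haaland → f = 0.02873; ΔP_A = f(L/D)(ρV²/2) = 702.1 Pa.
Pipe B: V = Q/A = 0.00723/0.02217 = 0.3262 m/s; Re = 4.589e+04; ε/D = 1.01e-05; Haaland → f = 0.02114; ΔP_B = f(L/D)(ρV²/2) = 471.6 Pa.
ΔP_A/ΔP_B = 702.1/471.6 = 1.49.

ΔP_A/ΔP_B ≈ 1.49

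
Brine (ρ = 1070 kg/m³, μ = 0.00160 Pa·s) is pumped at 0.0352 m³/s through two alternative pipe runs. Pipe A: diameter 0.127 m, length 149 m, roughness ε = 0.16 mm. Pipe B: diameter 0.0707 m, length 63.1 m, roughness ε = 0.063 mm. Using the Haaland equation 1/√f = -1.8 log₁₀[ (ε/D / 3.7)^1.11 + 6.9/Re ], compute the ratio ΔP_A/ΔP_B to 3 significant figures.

Pipe A: V = Q/A = 0.0352/0.01267 = 2.779 m/s; Re = 2.36e+05; ε/D = 0.00126; Haaland → f = 0.02174; ΔP_A = f(L/D)(ρV²/2) = 1.054e+05 Pa.
Pipe B: V = Q/A = 0.0352/0.003926 = 8.966 m/s; Re = 4.239e+05; ε/D = 0.000891; Haaland → f = 0.0198; ΔP_B = f(L/D)(ρV²/2) = 7.6e+05 Pa.
ΔP_A/ΔP_B = 1.054e+05/7.6e+05 = 0.139.

ΔP_A/ΔP_B ≈ 0.139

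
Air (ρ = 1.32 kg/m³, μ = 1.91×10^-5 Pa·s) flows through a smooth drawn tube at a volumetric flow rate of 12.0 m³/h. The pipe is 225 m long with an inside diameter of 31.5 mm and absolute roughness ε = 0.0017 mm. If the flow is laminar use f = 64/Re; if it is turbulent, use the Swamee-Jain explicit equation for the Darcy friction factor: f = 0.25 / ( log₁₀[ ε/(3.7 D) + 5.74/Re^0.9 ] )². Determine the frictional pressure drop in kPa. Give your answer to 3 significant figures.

ΔP ≈ 2.73 kPa

Q = 12.0 m³/h = 12.0/3600 = 0.003333 m³/s.
Cross-sectional area A = πD²/4 = π(0.0315)²/4 = 0.0007793 m²; mean velocity V = Q/A = 0.003333/0.0007793 = 4.277 m/s.
Reynolds number Re = ρVD/μ = 1.32 · 4.277 · 0.0315 / 1.91e-05 = 9311.
Re > 4000 → turbulent. Relative roughness ε/D = 1.7e-06/0.0315 = 5.4e-05. Swamee-Jain: f = 0.25/(log₁₀[5.4e-05/3.7 + 5.74/9311^0.9])² = 0.25/(log₁₀[1.46e-05 + 0.00154])² = 0.25/(-2.809)² = 0.03168.
Darcy-Weisbach: ΔP = f(L/D)(ρV²/2) = 0.03168·(225/0.0315)·(1.32·4.277²/2) = 0.03168·7143·12.07 = 2732 Pa.
ΔP = 2732 Pa = 2.73 kPa.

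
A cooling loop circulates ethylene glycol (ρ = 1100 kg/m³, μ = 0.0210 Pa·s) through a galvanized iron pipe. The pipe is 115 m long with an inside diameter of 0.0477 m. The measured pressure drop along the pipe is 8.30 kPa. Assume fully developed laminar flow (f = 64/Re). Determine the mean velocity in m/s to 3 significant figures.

V ≈ 0.244 m/s

For laminar flow, f = 64/Re with Re = ρVD/μ, so Darcy-Weisbach reduces to ΔP = 32μLV/D². Solving for V: V = ΔP·D²/(32μL) = 8300·(0.0477)²/(32·0.021·115) = 0.2444 m/s.
Check: Re = ρVD/μ = 1100·0.2444·0.0477/0.021 = 610.6 < 2300, so the laminar assumption holds.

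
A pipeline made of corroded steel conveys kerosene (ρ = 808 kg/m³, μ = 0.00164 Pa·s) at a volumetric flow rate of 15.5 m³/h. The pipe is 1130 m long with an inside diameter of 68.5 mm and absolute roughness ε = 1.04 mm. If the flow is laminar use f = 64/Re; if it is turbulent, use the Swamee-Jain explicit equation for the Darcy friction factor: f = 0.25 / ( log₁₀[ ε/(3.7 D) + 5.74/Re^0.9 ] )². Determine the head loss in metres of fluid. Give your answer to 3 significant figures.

h_f ≈ 52.2 m

Q = 15.5 m³/h = 15.5/3600 = 0.004306 m³/s.
Cross-sectional area A = πD²/4 = π(0.0685)²/4 = 0.003685 m²; mean velocity V = Q/A = 0.004306/0.003685 = 1.168 m/s.
Reynolds number Re = ρVD/μ = 808 · 1.168 · 0.0685 / 0.00164 = 3.943e+04.
Re > 4000 → turbulent. Relative roughness ε/D = 0.00104/0.0685 = 0.0152. Swamee-Jain: f = 0.25/(log₁₀[0.0152/3.7 + 5.74/3.943e+04^0.9])² = 0.25/(log₁₀[0.0041 + 0.000419])² = 0.25/(-2.345)² = 0.04548.
Darcy-Weisbach: ΔP = f(L/D)(ρV²/2) = 0.04548·(1130/0.0685)·(808·1.168²/2) = 0.04548·1.65e+04·551.4 = 4.137e+05 Pa.
Head loss h_f = ΔP/(ρg) = 4.137e+05/(808·9.81) = 52.2 m.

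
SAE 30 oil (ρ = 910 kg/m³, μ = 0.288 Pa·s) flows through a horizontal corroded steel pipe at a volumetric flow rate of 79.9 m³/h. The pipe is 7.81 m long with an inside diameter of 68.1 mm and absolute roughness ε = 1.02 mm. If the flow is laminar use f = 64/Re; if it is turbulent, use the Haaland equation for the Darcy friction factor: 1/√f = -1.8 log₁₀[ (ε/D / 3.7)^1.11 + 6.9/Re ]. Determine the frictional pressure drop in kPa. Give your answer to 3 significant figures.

ΔP ≈ 94.6 kPa

Q = 79.9 m³/h = 79.9/3600 = 0.02219 m³/s.
Cross-sectional area A = πD²/4 = π(0.0681)²/4 = 0.003642 m²; mean velocity V = Q/A = 0.02219/0.003642 = 6.093 m/s.
Reynolds number Re = ρVD/μ = 910 · 6.093 · 0.0681 / 0.288 = 1311.
Re < 2300 → laminar flow, so f = 64/Re = 64/1311 = 0.04881 (the turbulent correlation is not needed).
Darcy-Weisbach: ΔP = f(L/D)(ρV²/2) = 0.04881·(7.81/0.0681)·(910·6.093²/2) = 0.04881·114.7·1.689e+04 = 9.457e+04 Pa.
ΔP = 9.457e+04 Pa = 94.6 kPa.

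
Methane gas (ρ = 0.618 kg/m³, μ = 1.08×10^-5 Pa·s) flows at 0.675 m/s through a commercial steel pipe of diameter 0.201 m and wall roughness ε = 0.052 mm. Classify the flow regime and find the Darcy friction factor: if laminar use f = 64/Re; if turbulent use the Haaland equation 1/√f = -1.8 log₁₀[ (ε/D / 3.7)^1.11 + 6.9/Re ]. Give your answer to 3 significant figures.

f ≈ 0.0334

Re = ρVD/μ = 0.618·0.675·0.201/1.08e-05 = 7764.
Re > 4000 → turbulent. ε/D = 5.2e-05/0.201 = 0.000259; Haaland: 1/√f = -1.8 log₁₀[2.44e-05 + 0.000889] = 5.471, so f = 0.03341.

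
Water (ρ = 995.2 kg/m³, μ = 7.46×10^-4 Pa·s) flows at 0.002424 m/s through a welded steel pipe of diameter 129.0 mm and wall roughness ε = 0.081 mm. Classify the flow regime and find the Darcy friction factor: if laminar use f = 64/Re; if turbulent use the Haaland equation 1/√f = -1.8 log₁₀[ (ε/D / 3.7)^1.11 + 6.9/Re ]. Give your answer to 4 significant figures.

Re = ρVD/μ = 995.2·0.002424·0.129/0.000746 = 417.2.
Re < 2300 → laminar, so f = 64/Re = 0.1534 (roughness is irrelevant in laminar flow).

f ≈ 0.1534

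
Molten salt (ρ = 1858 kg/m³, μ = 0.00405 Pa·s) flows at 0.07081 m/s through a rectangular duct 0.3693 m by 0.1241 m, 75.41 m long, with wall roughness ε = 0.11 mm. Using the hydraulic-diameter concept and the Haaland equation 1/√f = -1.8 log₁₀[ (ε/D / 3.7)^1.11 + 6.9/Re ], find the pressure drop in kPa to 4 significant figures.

ΔP ≈ 0.06848 kPa

Hydraulic diameter D_h = 4A/P = 4·(0.3693·0.1241)/(2·(0.3693+0.1241)) = 0.1833/0.9868 = 0.1858 m.
Re = ρVD_h/μ = 1858·0.07081·0.1858/0.00405 = 6035.
ε/D_h = 0.00011/0.1858 = 0.000592; Haaland gives 1/√f = -1.8 log₁₀[6.12e-05+0.00114] = 5.255, so f = 0.03622.
ΔP = f(L/D_h)(ρV²/2) = 0.03622·75.41/0.1858·4.658 = 68.48 Pa.
ΔP = 0.06848 kPa.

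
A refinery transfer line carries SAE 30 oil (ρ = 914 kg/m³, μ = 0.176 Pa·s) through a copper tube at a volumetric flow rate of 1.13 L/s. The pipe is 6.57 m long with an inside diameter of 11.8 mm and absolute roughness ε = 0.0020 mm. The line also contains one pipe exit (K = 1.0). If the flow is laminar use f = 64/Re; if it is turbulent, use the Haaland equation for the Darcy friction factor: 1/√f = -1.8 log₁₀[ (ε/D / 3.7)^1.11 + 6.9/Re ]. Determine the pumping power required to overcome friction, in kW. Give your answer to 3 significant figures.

Q = 1.13 L/s = 1.13/1000 = 0.00113 m³/s.
Cross-sectional area A = πD²/4 = π(0.0118)²/4 = 0.0001094 m²; mean velocity V = Q/A = 0.00113/0.0001094 = 10.33 m/s.
Reynolds number Re = ρVD/μ = 914 · 10.33 · 0.0118 / 0.176 = 633.2.
Re < 2300 → laminar flow, so f = 64/Re = 64/633.2 = 0.1011 (the turbulent correlation is not needed).
Total minor-loss coefficient ΣK = 1·1 = 1.
ΔP = [f·L/D + ΣK]·(ρV²/2) = [0.1011·6.57/0.0118 + 1]·(914·10.33²/2) = [56.28 + 1]·4.879e+04 = 2.795e+06 Pa.
Pumping power P = QΔP = 0.00113·2.795e+06 = 3158 W = 3.16 kW.

P ≈ 3.16 kW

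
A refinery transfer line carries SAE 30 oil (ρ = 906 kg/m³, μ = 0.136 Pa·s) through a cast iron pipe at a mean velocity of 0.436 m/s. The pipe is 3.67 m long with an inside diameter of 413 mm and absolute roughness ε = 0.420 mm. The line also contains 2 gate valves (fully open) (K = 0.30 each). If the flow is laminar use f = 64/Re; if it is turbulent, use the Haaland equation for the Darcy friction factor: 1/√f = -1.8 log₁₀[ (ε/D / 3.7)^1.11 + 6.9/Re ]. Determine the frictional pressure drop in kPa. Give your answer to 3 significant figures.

ΔP ≈ 0.0925 kPa

Reynolds number Re = ρVD/μ = 906 · 0.436 · 0.413 / 0.136 = 1200.
Re < 2300 → laminar flow, so f = 64/Re = 64/1200 = 0.05335 (the turbulent correlation is not needed).
Total minor-loss coefficient ΣK = 2·0.3 = 0.6.
ΔP = [f·L/D + ΣK]·(ρV²/2) = [0.05335·3.67/0.413 + 0.6]·(906·0.436²/2) = [0.4741 + 0.6]·86.11 = 92.49 Pa.
ΔP = 92.49 Pa = 0.0925 kPa.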